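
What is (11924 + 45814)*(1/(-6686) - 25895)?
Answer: -4998204608799/3343 ≈ -1.4951e+9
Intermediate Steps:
(11924 + 45814)*(1/(-6686) - 25895) = 57738*(-1/6686 - 25895) = 57738*(-173133971/6686) = -4998204608799/3343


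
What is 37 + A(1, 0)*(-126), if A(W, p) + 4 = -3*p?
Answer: 541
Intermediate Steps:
A(W, p) = -4 - 3*p
37 + A(1, 0)*(-126) = 37 + (-4 - 3*0)*(-126) = 37 + (-4 + 0)*(-126) = 37 - 4*(-126) = 37 + 504 = 541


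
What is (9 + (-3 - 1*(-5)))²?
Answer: 121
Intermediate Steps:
(9 + (-3 - 1*(-5)))² = (9 + (-3 + 5))² = (9 + 2)² = 11² = 121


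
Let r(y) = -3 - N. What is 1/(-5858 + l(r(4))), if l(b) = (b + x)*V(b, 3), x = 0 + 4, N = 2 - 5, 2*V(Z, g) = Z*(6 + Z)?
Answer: -1/5858 ≈ -0.00017071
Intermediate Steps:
V(Z, g) = Z*(6 + Z)/2 (V(Z, g) = (Z*(6 + Z))/2 = Z*(6 + Z)/2)
N = -3
x = 4
r(y) = 0 (r(y) = -3 - 1*(-3) = -3 + 3 = 0)
l(b) = b*(4 + b)*(6 + b)/2 (l(b) = (b + 4)*(b*(6 + b)/2) = (4 + b)*(b*(6 + b)/2) = b*(4 + b)*(6 + b)/2)
1/(-5858 + l(r(4))) = 1/(-5858 + (½)*0*(4 + 0)*(6 + 0)) = 1/(-5858 + (½)*0*4*6) = 1/(-5858 + 0) = 1/(-5858) = -1/5858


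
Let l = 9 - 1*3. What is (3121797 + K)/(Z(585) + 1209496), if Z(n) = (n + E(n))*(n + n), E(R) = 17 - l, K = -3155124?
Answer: -33327/1906816 ≈ -0.017478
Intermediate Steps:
l = 6 (l = 9 - 3 = 6)
E(R) = 11 (E(R) = 17 - 1*6 = 17 - 6 = 11)
Z(n) = 2*n*(11 + n) (Z(n) = (n + 11)*(n + n) = (11 + n)*(2*n) = 2*n*(11 + n))
(3121797 + K)/(Z(585) + 1209496) = (3121797 - 3155124)/(2*585*(11 + 585) + 1209496) = -33327/(2*585*596 + 1209496) = -33327/(697320 + 1209496) = -33327/1906816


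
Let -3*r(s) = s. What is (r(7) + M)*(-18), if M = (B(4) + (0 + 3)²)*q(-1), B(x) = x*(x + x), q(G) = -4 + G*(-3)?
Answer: 780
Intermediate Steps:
r(s) = -s/3
q(G) = -4 - 3*G
B(x) = 2*x² (B(x) = x*(2*x) = 2*x²)
M = -41 (M = (2*4² + (0 + 3)²)*(-4 - 3*(-1)) = (2*16 + 3²)*(-4 + 3) = (32 + 9)*(-1) = 41*(-1) = -41)
(r(7) + M)*(-18) = (-⅓*7 - 41)*(-18) = (-7/3 - 41)*(-18) = -130/3*(-18) = 780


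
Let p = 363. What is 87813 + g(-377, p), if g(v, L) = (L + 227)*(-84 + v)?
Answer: -184177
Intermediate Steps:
g(v, L) = (-84 + v)*(227 + L) (g(v, L) = (227 + L)*(-84 + v) = (-84 + v)*(227 + L))
87813 + g(-377, p) = 87813 + (-19068 - 84*363 + 227*(-377) + 363*(-377)) = 87813 + (-19068 - 30492 - 85579 - 136851) = 87813 - 271990 = -184177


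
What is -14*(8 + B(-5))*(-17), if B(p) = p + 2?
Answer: 1190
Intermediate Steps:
B(p) = 2 + p
-14*(8 + B(-5))*(-17) = -14*(8 + (2 - 5))*(-17) = -14*(8 - 3)*(-17) = -14*5*(-17) = -70*(-17) = 1190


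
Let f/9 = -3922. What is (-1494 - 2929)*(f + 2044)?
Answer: 147082442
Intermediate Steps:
f = -35298 (f = 9*(-3922) = -35298)
(-1494 - 2929)*(f + 2044) = (-1494 - 2929)*(-35298 + 2044) = -4423*(-33254) = 147082442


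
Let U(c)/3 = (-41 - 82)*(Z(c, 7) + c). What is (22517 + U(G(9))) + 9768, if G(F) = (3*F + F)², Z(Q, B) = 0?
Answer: -445939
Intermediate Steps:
G(F) = 16*F² (G(F) = (4*F)² = 16*F²)
U(c) = -369*c (U(c) = 3*((-41 - 82)*(0 + c)) = 3*(-123*c) = -369*c)
(22517 + U(G(9))) + 9768 = (22517 - 5904*9²) + 9768 = (22517 - 5904*81) + 9768 = (22517 - 369*1296) + 9768 = (22517 - 478224) + 9768 = -455707 + 9768 = -445939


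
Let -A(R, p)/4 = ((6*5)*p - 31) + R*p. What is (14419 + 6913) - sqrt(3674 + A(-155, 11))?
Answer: 21332 - sqrt(9298) ≈ 21236.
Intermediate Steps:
A(R, p) = 124 - 120*p - 4*R*p (A(R, p) = -4*(((6*5)*p - 31) + R*p) = -4*((30*p - 31) + R*p) = -4*((-31 + 30*p) + R*p) = -4*(-31 + 30*p + R*p) = 124 - 120*p - 4*R*p)
(14419 + 6913) - sqrt(3674 + A(-155, 11)) = (14419 + 6913) - sqrt(3674 + (124 - 120*11 - 4*(-155)*11)) = 21332 - sqrt(3674 + (124 - 1320 + 6820)) = 21332 - sqrt(3674 + 5624) = 21332 - sqrt(9298)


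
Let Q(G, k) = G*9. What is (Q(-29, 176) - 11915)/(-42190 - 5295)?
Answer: 12176/47485 ≈ 0.25642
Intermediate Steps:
Q(G, k) = 9*G
(Q(-29, 176) - 11915)/(-42190 - 5295) = (9*(-29) - 11915)/(-42190 - 5295) = (-261 - 11915)/(-47485) = -12176*(-1/47485) = 12176/47485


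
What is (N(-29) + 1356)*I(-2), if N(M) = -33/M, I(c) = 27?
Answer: 1062639/29 ≈ 36643.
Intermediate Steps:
(N(-29) + 1356)*I(-2) = (-33/(-29) + 1356)*27 = (-33*(-1/29) + 1356)*27 = (33/29 + 1356)*27 = (39357/29)*27 = 1062639/29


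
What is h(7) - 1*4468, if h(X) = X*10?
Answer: -4398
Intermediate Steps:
h(X) = 10*X
h(7) - 1*4468 = 10*7 - 1*4468 = 70 - 4468 = -4398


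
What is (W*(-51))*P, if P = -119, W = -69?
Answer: -418761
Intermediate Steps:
(W*(-51))*P = -69*(-51)*(-119) = 3519*(-119) = -418761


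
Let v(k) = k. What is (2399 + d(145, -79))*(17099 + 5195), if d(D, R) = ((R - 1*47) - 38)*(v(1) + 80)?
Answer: -242670190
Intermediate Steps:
d(D, R) = -6885 + 81*R (d(D, R) = ((R - 1*47) - 38)*(1 + 80) = ((R - 47) - 38)*81 = ((-47 + R) - 38)*81 = (-85 + R)*81 = -6885 + 81*R)
(2399 + d(145, -79))*(17099 + 5195) = (2399 + (-6885 + 81*(-79)))*(17099 + 5195) = (2399 + (-6885 - 6399))*22294 = (2399 - 13284)*22294 = -10885*22294 = -242670190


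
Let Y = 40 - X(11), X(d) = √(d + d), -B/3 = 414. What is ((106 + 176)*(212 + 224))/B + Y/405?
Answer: -184244/1863 - √22/405 ≈ -98.908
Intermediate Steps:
B = -1242 (B = -3*414 = -1242)
X(d) = √2*√d (X(d) = √(2*d) = √2*√d)
Y = 40 - √22 (Y = 40 - √2*√11 = 40 - √22 ≈ 35.310)
((106 + 176)*(212 + 224))/B + Y/405 = ((106 + 176)*(212 + 224))/(-1242) + (40 - √22)/405 = (282*436)*(-1/1242) + (40 - √22)*(1/405) = 122952*(-1/1242) + (8/81 - √22/405) = -20492/207 + (8/81 - √22/405) = -184244/1863 - √22/405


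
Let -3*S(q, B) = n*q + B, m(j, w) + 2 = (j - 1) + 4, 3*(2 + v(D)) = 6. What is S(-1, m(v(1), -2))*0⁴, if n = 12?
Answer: 0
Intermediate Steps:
v(D) = 0 (v(D) = -2 + (⅓)*6 = -2 + 2 = 0)
m(j, w) = 1 + j (m(j, w) = -2 + ((j - 1) + 4) = -2 + ((-1 + j) + 4) = -2 + (3 + j) = 1 + j)
S(q, B) = -4*q - B/3 (S(q, B) = -(12*q + B)/3 = -(B + 12*q)/3 = -4*q - B/3)
S(-1, m(v(1), -2))*0⁴ = (-4*(-1) - (1 + 0)/3)*0⁴ = (4 - ⅓*1)*0 = (4 - ⅓)*0 = (11/3)*0 = 0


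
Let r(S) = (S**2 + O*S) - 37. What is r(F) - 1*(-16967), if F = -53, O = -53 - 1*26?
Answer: 23926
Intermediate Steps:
O = -79 (O = -53 - 26 = -79)
r(S) = -37 + S**2 - 79*S (r(S) = (S**2 - 79*S) - 37 = -37 + S**2 - 79*S)
r(F) - 1*(-16967) = (-37 + (-53)**2 - 79*(-53)) - 1*(-16967) = (-37 + 2809 + 4187) + 16967 = 6959 + 16967 = 23926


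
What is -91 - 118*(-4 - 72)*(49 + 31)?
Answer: 717349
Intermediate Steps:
-91 - 118*(-4 - 72)*(49 + 31) = -91 - (-8968)*80 = -91 - 118*(-6080) = -91 + 717440 = 717349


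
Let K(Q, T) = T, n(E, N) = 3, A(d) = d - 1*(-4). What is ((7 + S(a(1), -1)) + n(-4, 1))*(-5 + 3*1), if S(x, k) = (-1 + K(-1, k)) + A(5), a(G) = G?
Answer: -34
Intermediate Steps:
A(d) = 4 + d (A(d) = d + 4 = 4 + d)
S(x, k) = 8 + k (S(x, k) = (-1 + k) + (4 + 5) = (-1 + k) + 9 = 8 + k)
((7 + S(a(1), -1)) + n(-4, 1))*(-5 + 3*1) = ((7 + (8 - 1)) + 3)*(-5 + 3*1) = ((7 + 7) + 3)*(-5 + 3) = (14 + 3)*(-2) = 17*(-2) = -34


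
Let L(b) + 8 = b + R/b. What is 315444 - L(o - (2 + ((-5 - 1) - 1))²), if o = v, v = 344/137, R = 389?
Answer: 133168136546/422097 ≈ 3.1549e+5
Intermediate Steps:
v = 344/137 (v = 344*(1/137) = 344/137 ≈ 2.5109)
o = 344/137 ≈ 2.5109
L(b) = -8 + b + 389/b (L(b) = -8 + (b + 389/b) = -8 + b + 389/b)
315444 - L(o - (2 + ((-5 - 1) - 1))²) = 315444 - (-8 + (344/137 - (2 + ((-5 - 1) - 1))²) + 389/(344/137 - (2 + ((-5 - 1) - 1))²)) = 315444 - (-8 + (344/137 - (2 + (-6 - 1))²) + 389/(344/137 - (2 + (-6 - 1))²)) = 315444 - (-8 + (344/137 - (2 - 7)²) + 389/(344/137 - (2 - 7)²)) = 315444 - (-8 + (344/137 - 1*(-5)²) + 389/(344/137 - 1*(-5)²)) = 315444 - (-8 + (344/137 - 1*25) + 389/(344/137 - 1*25)) = 315444 - (-8 + (344/137 - 25) + 389/(344/137 - 25)) = 315444 - (-8 - 3081/137 + 389/(-3081/137)) = 315444 - (-8 - 3081/137 + 389*(-137/3081)) = 315444 - (-8 - 3081/137 - 53293/3081) = 315444 - 1*(-20170478/422097) = 315444 + 20170478/422097 = 133168136546/422097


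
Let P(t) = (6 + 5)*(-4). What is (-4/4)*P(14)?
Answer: 44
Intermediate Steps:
P(t) = -44 (P(t) = 11*(-4) = -44)
(-4/4)*P(14) = -4/4*(-44) = -4*1/4*(-44) = -1*(-44) = 44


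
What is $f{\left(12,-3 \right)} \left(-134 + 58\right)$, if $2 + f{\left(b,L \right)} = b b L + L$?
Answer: $33212$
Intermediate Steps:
$f{\left(b,L \right)} = -2 + L + L b^{2}$ ($f{\left(b,L \right)} = -2 + \left(b b L + L\right) = -2 + \left(b^{2} L + L\right) = -2 + \left(L b^{2} + L\right) = -2 + \left(L + L b^{2}\right) = -2 + L + L b^{2}$)
$f{\left(12,-3 \right)} \left(-134 + 58\right) = \left(-2 - 3 - 3 \cdot 12^{2}\right) \left(-134 + 58\right) = \left(-2 - 3 - 432\right) \left(-76\right) = \left(-437\right) \left(-76\right) = 33212$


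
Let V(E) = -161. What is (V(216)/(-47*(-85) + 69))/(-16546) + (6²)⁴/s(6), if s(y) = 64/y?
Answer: 10588342934177/67242944 ≈ 1.5746e+5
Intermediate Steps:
(V(216)/(-47*(-85) + 69))/(-16546) + (6²)⁴/s(6) = -161/(-47*(-85) + 69)/(-16546) + (6²)⁴/((64/6)) = -161/(3995 + 69)*(-1/16546) + 36⁴/((64*(⅙))) = -161/4064*(-1/16546) + 1679616/(32/3) = -161*1/4064*(-1/16546) + 1679616*(3/32) = -161/4064*(-1/16546) + 157464 = 161/67242944 + 157464 = 10588342934177/67242944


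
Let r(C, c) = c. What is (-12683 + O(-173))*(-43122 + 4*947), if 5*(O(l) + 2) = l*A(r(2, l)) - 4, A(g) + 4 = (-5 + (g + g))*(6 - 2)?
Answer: -1417243354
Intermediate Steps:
A(g) = -24 + 8*g (A(g) = -4 + (-5 + (g + g))*(6 - 2) = -4 + (-5 + 2*g)*4 = -4 + (-20 + 8*g) = -24 + 8*g)
O(l) = -14/5 + l*(-24 + 8*l)/5 (O(l) = -2 + (l*(-24 + 8*l) - 4)/5 = -2 + (-4 + l*(-24 + 8*l))/5 = -2 + (-⅘ + l*(-24 + 8*l)/5) = -14/5 + l*(-24 + 8*l)/5)
(-12683 + O(-173))*(-43122 + 4*947) = (-12683 + (-14/5 + (8/5)*(-173)*(-3 - 173)))*(-43122 + 4*947) = (-12683 + (-14/5 + (8/5)*(-173)*(-176)))*(-43122 + 3788) = (-12683 + (-14/5 + 243584/5))*(-39334) = (-12683 + 48714)*(-39334) = 36031*(-39334) = -1417243354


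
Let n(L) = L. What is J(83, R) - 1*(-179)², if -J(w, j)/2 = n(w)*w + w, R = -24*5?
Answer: -45985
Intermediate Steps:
R = -120
J(w, j) = -2*w - 2*w² (J(w, j) = -2*(w*w + w) = -2*(w² + w) = -2*(w + w²) = -2*w - 2*w²)
J(83, R) - 1*(-179)² = -2*83*(1 + 83) - 1*(-179)² = -2*83*84 - 1*32041 = -13944 - 32041 = -45985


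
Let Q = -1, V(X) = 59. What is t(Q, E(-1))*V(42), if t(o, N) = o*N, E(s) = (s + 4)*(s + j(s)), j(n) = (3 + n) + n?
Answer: 0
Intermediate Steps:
j(n) = 3 + 2*n
E(s) = (3 + 3*s)*(4 + s) (E(s) = (s + 4)*(s + (3 + 2*s)) = (4 + s)*(3 + 3*s) = (3 + 3*s)*(4 + s))
t(o, N) = N*o
t(Q, E(-1))*V(42) = ((12 + 3*(-1)² + 15*(-1))*(-1))*59 = ((12 + 3*1 - 15)*(-1))*59 = ((12 + 3 - 15)*(-1))*59 = (0*(-1))*59 = 0*59 = 0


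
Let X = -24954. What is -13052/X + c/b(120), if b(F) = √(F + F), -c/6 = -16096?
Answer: 6526/12477 + 8048*√15/5 ≈ 6234.5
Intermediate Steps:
c = 96576 (c = -6*(-16096) = 96576)
b(F) = √2*√F (b(F) = √(2*F) = √2*√F)
-13052/X + c/b(120) = -13052/(-24954) + 96576/((√2*√120)) = -13052*(-1/24954) + 96576/((√2*(2*√30))) = 6526/12477 + 96576/((4*√15)) = 6526/12477 + 96576*(√15/60) = 6526/12477 + 8048*√15/5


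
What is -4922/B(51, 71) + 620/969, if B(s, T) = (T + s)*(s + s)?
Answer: 9627/39406 ≈ 0.24430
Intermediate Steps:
B(s, T) = 2*s*(T + s) (B(s, T) = (T + s)*(2*s) = 2*s*(T + s))
-4922/B(51, 71) + 620/969 = -4922*1/(102*(71 + 51)) + 620/969 = -4922/(2*51*122) + 620*(1/969) = -4922/12444 + 620/969 = -4922*1/12444 + 620/969 = -2461/6222 + 620/969 = 9627/39406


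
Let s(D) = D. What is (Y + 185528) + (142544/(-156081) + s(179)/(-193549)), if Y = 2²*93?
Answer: 5615885243899945/30209321469 ≈ 1.8590e+5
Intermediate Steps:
Y = 372 (Y = 4*93 = 372)
(Y + 185528) + (142544/(-156081) + s(179)/(-193549)) = (372 + 185528) + (142544/(-156081) + 179/(-193549)) = 185900 + (142544*(-1/156081) + 179*(-1/193549)) = 185900 + (-142544/156081 - 179/193549) = 185900 - 27617187155/30209321469 = 5615885243899945/30209321469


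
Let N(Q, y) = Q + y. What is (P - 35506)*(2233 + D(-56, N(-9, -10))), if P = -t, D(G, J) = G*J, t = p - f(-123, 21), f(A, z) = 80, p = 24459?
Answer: -197440845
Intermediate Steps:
t = 24379 (t = 24459 - 1*80 = 24459 - 80 = 24379)
P = -24379 (P = -1*24379 = -24379)
(P - 35506)*(2233 + D(-56, N(-9, -10))) = (-24379 - 35506)*(2233 - 56*(-9 - 10)) = -59885*(2233 - 56*(-19)) = -59885*(2233 + 1064) = -59885*3297 = -197440845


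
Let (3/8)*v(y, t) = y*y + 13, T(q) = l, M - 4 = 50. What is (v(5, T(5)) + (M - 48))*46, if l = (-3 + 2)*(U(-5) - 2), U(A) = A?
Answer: 14812/3 ≈ 4937.3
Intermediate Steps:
M = 54 (M = 4 + 50 = 54)
l = 7 (l = (-3 + 2)*(-5 - 2) = -1*(-7) = 7)
T(q) = 7
v(y, t) = 104/3 + 8*y²/3 (v(y, t) = 8*(y*y + 13)/3 = 8*(y² + 13)/3 = 8*(13 + y²)/3 = 104/3 + 8*y²/3)
(v(5, T(5)) + (M - 48))*46 = ((104/3 + (8/3)*5²) + (54 - 48))*46 = ((104/3 + (8/3)*25) + 6)*46 = ((104/3 + 200/3) + 6)*46 = (304/3 + 6)*46 = (322/3)*46 = 14812/3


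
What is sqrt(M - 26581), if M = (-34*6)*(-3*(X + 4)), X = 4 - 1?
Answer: I*sqrt(22297) ≈ 149.32*I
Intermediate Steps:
X = 3
M = 4284 (M = (-34*6)*(-3*(3 + 4)) = -(-612)*7 = -204*(-21) = 4284)
sqrt(M - 26581) = sqrt(4284 - 26581) = sqrt(-22297) = I*sqrt(22297)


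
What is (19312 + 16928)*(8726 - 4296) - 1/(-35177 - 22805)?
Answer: 9308615822401/57982 ≈ 1.6054e+8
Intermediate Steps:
(19312 + 16928)*(8726 - 4296) - 1/(-35177 - 22805) = 36240*4430 - 1/(-57982) = 160543200 - 1*(-1/57982) = 160543200 + 1/57982 = 9308615822401/57982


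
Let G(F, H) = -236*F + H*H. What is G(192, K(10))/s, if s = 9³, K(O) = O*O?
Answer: -35312/729 ≈ -48.439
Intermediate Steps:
K(O) = O²
s = 729
G(F, H) = H² - 236*F (G(F, H) = -236*F + H² = H² - 236*F)
G(192, K(10))/s = ((10²)² - 236*192)/729 = (100² - 45312)*(1/729) = (10000 - 45312)*(1/729) = -35312*1/729 = -35312/729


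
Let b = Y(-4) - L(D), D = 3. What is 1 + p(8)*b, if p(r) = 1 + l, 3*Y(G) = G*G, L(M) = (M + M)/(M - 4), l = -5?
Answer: -133/3 ≈ -44.333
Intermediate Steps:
L(M) = 2*M/(-4 + M) (L(M) = (2*M)/(-4 + M) = 2*M/(-4 + M))
Y(G) = G²/3 (Y(G) = (G*G)/3 = G²/3)
p(r) = -4 (p(r) = 1 - 5 = -4)
b = 34/3 (b = (⅓)*(-4)² - 2*3/(-4 + 3) = (⅓)*16 - 2*3/(-1) = 16/3 - 2*3*(-1) = 16/3 - 1*(-6) = 16/3 + 6 = 34/3 ≈ 11.333)
1 + p(8)*b = 1 - 4*34/3 = 1 - 136/3 = -133/3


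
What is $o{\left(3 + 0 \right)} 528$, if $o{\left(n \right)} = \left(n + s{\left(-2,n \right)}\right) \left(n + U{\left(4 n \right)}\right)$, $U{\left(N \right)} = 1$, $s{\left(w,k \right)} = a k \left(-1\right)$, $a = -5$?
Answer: $38016$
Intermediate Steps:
$s{\left(w,k \right)} = 5 k$ ($s{\left(w,k \right)} = - 5 k \left(-1\right) = 5 k$)
$o{\left(n \right)} = 6 n \left(1 + n\right)$ ($o{\left(n \right)} = \left(n + 5 n\right) \left(n + 1\right) = 6 n \left(1 + n\right)$)
$o{\left(3 + 0 \right)} 528 = 6 \left(3 + 0\right) \left(1 + \left(3 + 0\right)\right) 528 = 6 \cdot 3 \left(1 + 3\right) 528 = 6 \cdot 3 \cdot 4 \cdot 528 = 72 \cdot 528 = 38016$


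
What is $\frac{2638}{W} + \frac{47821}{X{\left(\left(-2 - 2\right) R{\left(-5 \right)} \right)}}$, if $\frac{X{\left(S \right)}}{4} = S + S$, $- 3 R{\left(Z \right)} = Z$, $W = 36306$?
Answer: $- \frac{2604072799}{2904480} \approx -896.57$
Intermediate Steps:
$R{\left(Z \right)} = - \frac{Z}{3}$
$X{\left(S \right)} = 8 S$ ($X{\left(S \right)} = 4 \left(S + S\right) = 4 \cdot 2 S = 8 S$)
$\frac{2638}{W} + \frac{47821}{X{\left(\left(-2 - 2\right) R{\left(-5 \right)} \right)}} = \frac{2638}{36306} + \frac{47821}{8 \left(-2 - 2\right) \left(\left(- \frac{1}{3}\right) \left(-5\right)\right)} = 2638 \cdot \frac{1}{36306} + \frac{47821}{8 \left(\left(-4\right) \frac{5}{3}\right)} = \frac{1319}{18153} + \frac{47821}{8 \left(- \frac{20}{3}\right)} = \frac{1319}{18153} + \frac{47821}{- \frac{160}{3}} = \frac{1319}{18153} + 47821 \left(- \frac{3}{160}\right) = \frac{1319}{18153} - \frac{143463}{160} = - \frac{2604072799}{2904480}$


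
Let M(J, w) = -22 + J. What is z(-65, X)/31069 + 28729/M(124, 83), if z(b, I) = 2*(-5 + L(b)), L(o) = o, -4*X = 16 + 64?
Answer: 892567021/3169038 ≈ 281.65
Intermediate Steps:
X = -20 (X = -(16 + 64)/4 = -¼*80 = -20)
z(b, I) = -10 + 2*b (z(b, I) = 2*(-5 + b) = -10 + 2*b)
z(-65, X)/31069 + 28729/M(124, 83) = (-10 + 2*(-65))/31069 + 28729/(-22 + 124) = (-10 - 130)*(1/31069) + 28729/102 = -140*1/31069 + 28729*(1/102) = -140/31069 + 28729/102 = 892567021/3169038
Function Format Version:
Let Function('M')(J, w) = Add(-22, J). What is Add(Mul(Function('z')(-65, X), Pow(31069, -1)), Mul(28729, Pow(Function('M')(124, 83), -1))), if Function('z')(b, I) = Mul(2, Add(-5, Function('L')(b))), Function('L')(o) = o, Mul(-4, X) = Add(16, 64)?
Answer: Rational(892567021, 3169038) ≈ 281.65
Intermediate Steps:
X = -20 (X = Mul(Rational(-1, 4), Add(16, 64)) = Mul(Rational(-1, 4), 80) = -20)
Function('z')(b, I) = Add(-10, Mul(2, b)) (Function('z')(b, I) = Mul(2, Add(-5, b)) = Add(-10, Mul(2, b)))
Add(Mul(Function('z')(-65, X), Pow(31069, -1)), Mul(28729, Pow(Function('M')(124, 83), -1))) = Add(Mul(Add(-10, Mul(2, -65)), Pow(31069, -1)), Mul(28729, Pow(Add(-22, 124), -1))) = Add(Mul(Add(-10, -130), Rational(1, 31069)), Mul(28729, Pow(102, -1))) = Add(Mul(-140, Rational(1, 31069)), Mul(28729, Rational(1, 102))) = Add(Rational(-140, 31069), Rational(28729, 102)) = Rational(892567021, 3169038)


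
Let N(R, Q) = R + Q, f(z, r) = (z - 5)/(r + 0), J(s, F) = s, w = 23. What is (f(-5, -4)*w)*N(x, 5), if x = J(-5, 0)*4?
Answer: -1725/2 ≈ -862.50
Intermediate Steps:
f(z, r) = (-5 + z)/r
x = -20 (x = -5*4 = -20)
N(R, Q) = Q + R
(f(-5, -4)*w)*N(x, 5) = (((-5 - 5)/(-4))*23)*(5 - 20) = (-¼*(-10)*23)*(-15) = ((5/2)*23)*(-15) = (115/2)*(-15) = -1725/2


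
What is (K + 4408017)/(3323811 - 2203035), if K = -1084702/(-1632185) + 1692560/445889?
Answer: 1069346829973396861/271890296690224280 ≈ 3.9330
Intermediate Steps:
K = 3246227733678/727773337465 (K = -1084702*(-1/1632185) + 1692560*(1/445889) = 1084702/1632185 + 1692560/445889 = 3246227733678/727773337465 ≈ 4.4605)
(K + 4408017)/(3323811 - 2203035) = (3246227733678/727773337465 + 4408017)/(3323811 - 2203035) = (3208040489920190583/727773337465)/1120776 = (3208040489920190583/727773337465)*(1/1120776) = 1069346829973396861/271890296690224280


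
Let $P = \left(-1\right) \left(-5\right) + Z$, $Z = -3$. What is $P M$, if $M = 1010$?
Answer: $2020$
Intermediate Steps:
$P = 2$ ($P = \left(-1\right) \left(-5\right) - 3 = 5 - 3 = 2$)
$P M = 2 \cdot 1010 = 2020$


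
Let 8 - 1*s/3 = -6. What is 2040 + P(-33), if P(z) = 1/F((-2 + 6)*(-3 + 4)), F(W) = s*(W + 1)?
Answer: 428401/210 ≈ 2040.0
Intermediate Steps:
s = 42 (s = 24 - 3*(-6) = 24 + 18 = 42)
F(W) = 42 + 42*W (F(W) = 42*(W + 1) = 42*(1 + W) = 42 + 42*W)
P(z) = 1/210 (P(z) = 1/(42 + 42*((-2 + 6)*(-3 + 4))) = 1/(42 + 42*(4*1)) = 1/(42 + 42*4) = 1/(42 + 168) = 1/210)
2040 + P(-33) = 2040 + 1/210 = 428401/210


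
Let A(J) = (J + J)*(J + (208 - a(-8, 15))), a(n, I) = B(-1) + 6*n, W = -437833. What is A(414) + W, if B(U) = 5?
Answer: 112787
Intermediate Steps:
a(n, I) = 5 + 6*n
A(J) = 2*J*(251 + J) (A(J) = (J + J)*(J + (208 - (5 + 6*(-8)))) = (2*J)*(J + (208 - (5 - 48))) = (2*J)*(J + (208 - 1*(-43))) = (2*J)*(J + (208 + 43)) = (2*J)*(J + 251) = (2*J)*(251 + J) = 2*J*(251 + J))
A(414) + W = 2*414*(251 + 414) - 437833 = 2*414*665 - 437833 = 550620 - 437833 = 112787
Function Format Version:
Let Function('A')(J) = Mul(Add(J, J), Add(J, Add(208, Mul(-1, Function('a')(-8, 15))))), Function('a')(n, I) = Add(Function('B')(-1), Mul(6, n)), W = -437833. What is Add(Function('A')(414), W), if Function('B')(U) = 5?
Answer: 112787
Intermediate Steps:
Function('a')(n, I) = Add(5, Mul(6, n))
Function('A')(J) = Mul(2, J, Add(251, J)) (Function('A')(J) = Mul(Add(J, J), Add(J, Add(208, Mul(-1, Add(5, Mul(6, -8)))))) = Mul(Mul(2, J), Add(J, Add(208, Mul(-1, Add(5, -48))))) = Mul(Mul(2, J), Add(J, Add(208, Mul(-1, -43)))) = Mul(Mul(2, J), Add(J, Add(208, 43))) = Mul(Mul(2, J), Add(J, 251)) = Mul(Mul(2, J), Add(251, J)) = Mul(2, J, Add(251, J)))
Add(Function('A')(414), W) = Add(Mul(2, 414, Add(251, 414)), -437833) = Add(Mul(2, 414, 665), -437833) = Add(550620, -437833) = 112787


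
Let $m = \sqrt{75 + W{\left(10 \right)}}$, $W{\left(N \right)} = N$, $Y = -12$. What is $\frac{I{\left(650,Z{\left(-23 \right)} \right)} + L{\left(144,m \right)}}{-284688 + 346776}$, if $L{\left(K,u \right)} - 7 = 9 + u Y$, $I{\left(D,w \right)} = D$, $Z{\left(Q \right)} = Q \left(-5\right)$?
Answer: $\frac{111}{10348} - \frac{\sqrt{85}}{5174} \approx 0.0089448$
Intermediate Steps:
$Z{\left(Q \right)} = - 5 Q$
$m = \sqrt{85}$ ($m = \sqrt{75 + 10} = \sqrt{85} \approx 9.2195$)
$L{\left(K,u \right)} = 16 - 12 u$ ($L{\left(K,u \right)} = 7 + \left(9 + u \left(-12\right)\right) = 7 - \left(-9 + 12 u\right) = 16 - 12 u$)
$\frac{I{\left(650,Z{\left(-23 \right)} \right)} + L{\left(144,m \right)}}{-284688 + 346776} = \frac{650 + \left(16 - 12 \sqrt{85}\right)}{-284688 + 346776} = \frac{666 - 12 \sqrt{85}}{62088} = \left(666 - 12 \sqrt{85}\right) \frac{1}{62088} = \frac{111}{10348} - \frac{\sqrt{85}}{5174}$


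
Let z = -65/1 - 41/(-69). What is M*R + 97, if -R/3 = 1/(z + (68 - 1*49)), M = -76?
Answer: 288169/3133 ≈ 91.979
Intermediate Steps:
z = -4444/69 (z = -65*1 - 41*(-1/69) = -65 + 41/69 = -4444/69 ≈ -64.406)
R = 207/3133 (R = -3/(-4444/69 + (68 - 1*49)) = -3/(-4444/69 + (68 - 49)) = -3/(-4444/69 + 19) = -3/(-3133/69) = -3*(-69/3133) = 207/3133 ≈ 0.066071)
M*R + 97 = -76*207/3133 + 97 = -15732/3133 + 97 = 288169/3133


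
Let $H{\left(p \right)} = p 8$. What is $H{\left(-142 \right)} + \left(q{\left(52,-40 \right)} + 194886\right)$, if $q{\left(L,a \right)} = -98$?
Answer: $193652$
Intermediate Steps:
$H{\left(p \right)} = 8 p$
$H{\left(-142 \right)} + \left(q{\left(52,-40 \right)} + 194886\right) = 8 \left(-142\right) + \left(-98 + 194886\right) = -1136 + 194788 = 193652$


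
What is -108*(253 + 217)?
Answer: -50760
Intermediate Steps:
-108*(253 + 217) = -108*470 = -50760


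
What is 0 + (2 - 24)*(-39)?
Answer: 858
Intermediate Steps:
0 + (2 - 24)*(-39) = 0 - 22*(-39) = 0 + 858 = 858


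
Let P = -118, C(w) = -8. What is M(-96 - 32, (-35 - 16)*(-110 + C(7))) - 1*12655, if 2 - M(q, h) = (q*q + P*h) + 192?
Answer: 680895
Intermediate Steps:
M(q, h) = -190 - q² + 118*h (M(q, h) = 2 - ((q*q - 118*h) + 192) = 2 - ((q² - 118*h) + 192) = 2 - (192 + q² - 118*h) = 2 + (-192 - q² + 118*h) = -190 - q² + 118*h)
M(-96 - 32, (-35 - 16)*(-110 + C(7))) - 1*12655 = (-190 - (-96 - 32)² + 118*((-35 - 16)*(-110 - 8))) - 1*12655 = (-190 - 1*(-128)² + 118*(-51*(-118))) - 12655 = (-190 - 1*16384 + 118*6018) - 12655 = (-190 - 16384 + 710124) - 12655 = 693550 - 12655 = 680895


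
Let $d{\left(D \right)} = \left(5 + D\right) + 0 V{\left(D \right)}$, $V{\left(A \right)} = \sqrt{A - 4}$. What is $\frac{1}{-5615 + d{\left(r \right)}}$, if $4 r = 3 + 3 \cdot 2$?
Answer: $- \frac{4}{22431} \approx -0.00017832$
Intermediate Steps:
$V{\left(A \right)} = \sqrt{-4 + A}$
$r = \frac{9}{4}$ ($r = \frac{3 + 3 \cdot 2}{4} = \frac{3 + 6}{4} = \frac{1}{4} \cdot 9 = \frac{9}{4} \approx 2.25$)
$d{\left(D \right)} = 5 + D$ ($d{\left(D \right)} = \left(5 + D\right) + 0 \sqrt{-4 + D} = \left(5 + D\right) + 0 = 5 + D$)
$\frac{1}{-5615 + d{\left(r \right)}} = \frac{1}{-5615 + \left(5 + \frac{9}{4}\right)} = \frac{1}{-5615 + \frac{29}{4}} = \frac{1}{- \frac{22431}{4}} = - \frac{4}{22431}$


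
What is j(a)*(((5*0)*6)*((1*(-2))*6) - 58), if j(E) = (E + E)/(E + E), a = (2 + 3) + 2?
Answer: -58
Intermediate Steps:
a = 7 (a = 5 + 2 = 7)
j(E) = 1 (j(E) = (2*E)/((2*E)) = (2*E)*(1/(2*E)) = 1)
j(a)*(((5*0)*6)*((1*(-2))*6) - 58) = 1*(((5*0)*6)*((1*(-2))*6) - 58) = 1*((0*6)*(-2*6) - 58) = 1*(0*(-12) - 58) = 1*(0 - 58) = 1*(-58) = -58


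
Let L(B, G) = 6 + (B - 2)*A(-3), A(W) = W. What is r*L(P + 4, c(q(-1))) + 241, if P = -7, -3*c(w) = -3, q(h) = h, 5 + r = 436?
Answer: 9292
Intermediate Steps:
r = 431 (r = -5 + 436 = 431)
c(w) = 1 (c(w) = -⅓*(-3) = 1)
L(B, G) = 12 - 3*B (L(B, G) = 6 + (B - 2)*(-3) = 6 + (-2 + B)*(-3) = 6 + (6 - 3*B) = 12 - 3*B)
r*L(P + 4, c(q(-1))) + 241 = 431*(12 - 3*(-7 + 4)) + 241 = 431*(12 - 3*(-3)) + 241 = 431*(12 + 9) + 241 = 431*21 + 241 = 9051 + 241 = 9292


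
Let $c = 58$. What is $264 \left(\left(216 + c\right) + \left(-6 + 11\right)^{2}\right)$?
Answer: $78936$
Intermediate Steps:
$264 \left(\left(216 + c\right) + \left(-6 + 11\right)^{2}\right) = 264 \left(\left(216 + 58\right) + \left(-6 + 11\right)^{2}\right) = 264 \left(274 + 5^{2}\right) = 264 \left(274 + 25\right) = 264 \cdot 299 = 78936$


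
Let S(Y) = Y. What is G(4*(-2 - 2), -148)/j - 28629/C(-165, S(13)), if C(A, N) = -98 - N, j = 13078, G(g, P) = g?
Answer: 62401381/241943 ≈ 257.92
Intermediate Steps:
G(4*(-2 - 2), -148)/j - 28629/C(-165, S(13)) = (4*(-2 - 2))/13078 - 28629/(-98 - 1*13) = (4*(-4))*(1/13078) - 28629/(-98 - 13) = -16*1/13078 - 28629/(-111) = -8/6539 - 28629*(-1/111) = -8/6539 + 9543/37 = 62401381/241943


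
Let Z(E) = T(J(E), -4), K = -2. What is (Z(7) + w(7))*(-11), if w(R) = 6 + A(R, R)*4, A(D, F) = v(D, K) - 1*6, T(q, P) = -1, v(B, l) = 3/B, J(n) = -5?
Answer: 1331/7 ≈ 190.14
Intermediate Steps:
Z(E) = -1
A(D, F) = -6 + 3/D (A(D, F) = 3/D - 1*6 = 3/D - 6 = -6 + 3/D)
w(R) = -18 + 12/R (w(R) = 6 + (-6 + 3/R)*4 = 6 + (-24 + 12/R) = -18 + 12/R)
(Z(7) + w(7))*(-11) = (-1 + (-18 + 12/7))*(-11) = (-1 - 114/7)*(-11) = -121/7*(-11) = 1331/7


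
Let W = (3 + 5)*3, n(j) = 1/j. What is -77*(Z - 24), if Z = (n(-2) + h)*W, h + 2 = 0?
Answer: 6468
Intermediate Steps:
h = -2 (h = -2 + 0 = -2)
W = 24 (W = 8*3 = 24)
Z = -60 (Z = (1/(-2) - 2)*24 = (-½ - 2)*24 = -5/2*24 = -60)
-77*(Z - 24) = -77*(-60 - 24) = -77*(-84) = 6468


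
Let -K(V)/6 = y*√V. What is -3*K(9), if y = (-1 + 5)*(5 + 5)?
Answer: 2160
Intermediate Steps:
y = 40 (y = 4*10 = 40)
K(V) = -240*√V
-3*K(9) = -(-720)*√9 = -(-720)*3 = -3*(-720) = 2160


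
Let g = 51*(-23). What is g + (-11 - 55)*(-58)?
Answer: 2655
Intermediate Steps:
g = -1173
g + (-11 - 55)*(-58) = -1173 + (-11 - 55)*(-58) = -1173 - 66*(-58) = -1173 + 3828 = 2655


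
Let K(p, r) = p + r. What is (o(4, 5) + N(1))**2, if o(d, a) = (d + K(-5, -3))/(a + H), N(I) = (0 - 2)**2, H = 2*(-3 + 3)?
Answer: 256/25 ≈ 10.240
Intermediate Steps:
H = 0 (H = 2*0 = 0)
N(I) = 4 (N(I) = (-2)**2 = 4)
o(d, a) = (-8 + d)/a (o(d, a) = (d + (-5 - 3))/(a + 0) = (d - 8)/a = (-8 + d)/a)
(o(4, 5) + N(1))**2 = ((-8 + 4)/5 + 4)**2 = ((1/5)*(-4) + 4)**2 = (-4/5 + 4)**2 = (16/5)**2 = 256/25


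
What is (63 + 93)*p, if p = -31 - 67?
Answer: -15288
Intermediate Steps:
p = -98
(63 + 93)*p = (63 + 93)*(-98) = 156*(-98) = -15288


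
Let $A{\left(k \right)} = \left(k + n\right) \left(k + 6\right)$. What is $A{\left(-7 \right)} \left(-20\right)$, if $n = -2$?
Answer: $-180$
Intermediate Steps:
$A{\left(k \right)} = \left(-2 + k\right) \left(6 + k\right)$ ($A{\left(k \right)} = \left(k - 2\right) \left(k + 6\right) = \left(-2 + k\right) \left(6 + k\right)$)
$A{\left(-7 \right)} \left(-20\right) = \left(-12 + \left(-7\right)^{2} + 4 \left(-7\right)\right) \left(-20\right) = \left(-12 + 49 - 28\right) \left(-20\right) = 9 \left(-20\right) = -180$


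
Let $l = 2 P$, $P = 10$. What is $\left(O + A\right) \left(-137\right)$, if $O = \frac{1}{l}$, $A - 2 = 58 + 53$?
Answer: $- \frac{309757}{20} \approx -15488.0$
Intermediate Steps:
$l = 20$ ($l = 2 \cdot 10 = 20$)
$A = 113$ ($A = 2 + \left(58 + 53\right) = 2 + 111 = 113$)
$O = \frac{1}{20} \approx 0.05$
$\left(O + A\right) \left(-137\right) = \left(\frac{1}{20} + 113\right) \left(-137\right) = \frac{2261}{20} \left(-137\right) = - \frac{309757}{20}$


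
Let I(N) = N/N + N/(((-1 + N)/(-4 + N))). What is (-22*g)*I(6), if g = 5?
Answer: -374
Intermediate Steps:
I(N) = 1 + N*(-4 + N)/(-1 + N) (I(N) = 1 + N/(((-1 + N)/(-4 + N))) = 1 + N*((-4 + N)/(-1 + N)) = 1 + N*(-4 + N)/(-1 + N))
(-22*g)*I(6) = (-22*5)*((-1 + 6**2 - 3*6)/(-1 + 6)) = -110*(-1 + 36 - 18)/5 = -22*17 = -110*17/5 = -374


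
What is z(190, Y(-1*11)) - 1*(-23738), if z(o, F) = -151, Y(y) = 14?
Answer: 23587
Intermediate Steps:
z(190, Y(-1*11)) - 1*(-23738) = -151 - 1*(-23738) = -151 + 23738 = 23587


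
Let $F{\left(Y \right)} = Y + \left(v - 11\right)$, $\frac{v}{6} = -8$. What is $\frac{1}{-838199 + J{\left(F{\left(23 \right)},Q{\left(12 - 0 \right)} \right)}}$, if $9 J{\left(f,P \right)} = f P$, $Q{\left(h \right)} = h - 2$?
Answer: $- \frac{1}{838239} \approx -1.193 \cdot 10^{-6}$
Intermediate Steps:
$v = -48$ ($v = 6 \left(-8\right) = -48$)
$Q{\left(h \right)} = -2 + h$ ($Q{\left(h \right)} = h - 2 = -2 + h$)
$F{\left(Y \right)} = -59 + Y$ ($F{\left(Y \right)} = Y - 59 = -59 + Y$)
$J{\left(f,P \right)} = \frac{P f}{9}$ ($J{\left(f,P \right)} = \frac{f P}{9} = \frac{P f}{9}$)
$\frac{1}{-838199 + J{\left(F{\left(23 \right)},Q{\left(12 - 0 \right)} \right)}} = \frac{1}{-838199 + \frac{\left(-2 + \left(12 - 0\right)\right) \left(-59 + 23\right)}{9}} = \frac{1}{-838199 + \frac{1}{9} \left(-2 + \left(12 + 0\right)\right) \left(-36\right)} = \frac{1}{-838199 + \frac{1}{9} \left(-2 + 12\right) \left(-36\right)} = \frac{1}{-838199 + \frac{1}{9} \cdot 10 \left(-36\right)} = \frac{1}{-838199 - 40} = \frac{1}{-838239} = - \frac{1}{838239}$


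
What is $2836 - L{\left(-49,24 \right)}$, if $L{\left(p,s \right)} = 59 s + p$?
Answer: $1469$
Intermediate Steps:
$L{\left(p,s \right)} = p + 59 s$
$2836 - L{\left(-49,24 \right)} = 2836 - \left(-49 + 59 \cdot 24\right) = 2836 - \left(-49 + 1416\right) = 2836 - 1367 = 1469$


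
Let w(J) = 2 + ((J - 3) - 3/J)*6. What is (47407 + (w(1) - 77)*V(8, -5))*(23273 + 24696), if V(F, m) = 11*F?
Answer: 1830832823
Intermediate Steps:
w(J) = -16 - 18/J + 6*J (w(J) = 2 + ((-3 + J) - 3/J)*6 = 2 + (-3 + J - 3/J)*6 = 2 + (-18 - 18/J + 6*J) = -16 - 18/J + 6*J)
(47407 + (w(1) - 77)*V(8, -5))*(23273 + 24696) = (47407 + ((-16 - 18/1 + 6*1) - 77)*(11*8))*(23273 + 24696) = (47407 + ((-16 - 18*1 + 6) - 77)*88)*47969 = (47407 + ((-16 - 18 + 6) - 77)*88)*47969 = (47407 + (-28 - 77)*88)*47969 = (47407 - 105*88)*47969 = (47407 - 9240)*47969 = 38167*47969 = 1830832823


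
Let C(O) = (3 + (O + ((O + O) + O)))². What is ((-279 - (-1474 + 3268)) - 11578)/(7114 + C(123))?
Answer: -13651/252139 ≈ -0.054141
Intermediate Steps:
C(O) = (3 + 4*O)² (C(O) = (3 + (O + (2*O + O)))² = (3 + (O + 3*O))² = (3 + 4*O)²)
((-279 - (-1474 + 3268)) - 11578)/(7114 + C(123)) = ((-279 - (-1474 + 3268)) - 11578)/(7114 + (3 + 4*123)²) = ((-279 - 1*1794) - 11578)/(7114 + (3 + 492)²) = ((-279 - 1794) - 11578)/(7114 + 495²) = (-2073 - 11578)/(7114 + 245025) = -13651/252139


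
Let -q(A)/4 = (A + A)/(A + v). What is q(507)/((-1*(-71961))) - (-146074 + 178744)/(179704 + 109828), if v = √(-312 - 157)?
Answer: (-391827645*√469 + 198852339647*I)/(3472502042*(√469 - 507*I)) ≈ -0.11295 + 4.74e-6*I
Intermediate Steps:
v = I*√469 (v = √(-469) = I*√469 ≈ 21.656*I)
q(A) = -8*A/(A + I*√469) (q(A) = -4*(A + A)/(A + I*√469) = -4*2*A/(A + I*√469) = -8*A/(A + I*√469))
q(507)/((-1*(-71961))) - (-146074 + 178744)/(179704 + 109828) = (-8*507/(507 + I*√469))/((-1*(-71961))) - (-146074 + 178744)/(179704 + 109828) = -4056/(507 + I*√469)/71961 - 32670/289532 = -4056/(507 + I*√469)*(1/71961) - 32670/289532 = -1352/(23987*(507 + I*√469)) - 1*16335/144766 = -1352/(23987*(507 + I*√469)) - 16335/144766 = -16335/144766 - 1352/(23987*(507 + I*√469))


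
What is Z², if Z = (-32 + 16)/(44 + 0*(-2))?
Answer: 16/121 ≈ 0.13223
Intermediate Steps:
Z = -4/11 (Z = -16/(44 + 0) = -16/44 = -16*1/44 = -4/11 ≈ -0.36364)
Z² = (-4/11)² = 16/121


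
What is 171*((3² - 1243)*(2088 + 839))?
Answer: -617637978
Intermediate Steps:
171*((3² - 1243)*(2088 + 839)) = 171*((9 - 1243)*2927) = 171*(-1234*2927) = 171*(-3611918) = -617637978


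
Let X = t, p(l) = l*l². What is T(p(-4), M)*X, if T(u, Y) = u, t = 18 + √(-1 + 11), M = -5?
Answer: -1152 - 64*√10 ≈ -1354.4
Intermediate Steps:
t = 18 + √10 ≈ 21.162
p(l) = l³
X = 18 + √10 ≈ 21.162
T(p(-4), M)*X = (-4)³*(18 + √10) = -64*(18 + √10) = -1152 - 64*√10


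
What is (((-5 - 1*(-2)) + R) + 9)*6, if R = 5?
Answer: 66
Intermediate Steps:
(((-5 - 1*(-2)) + R) + 9)*6 = (((-5 - 1*(-2)) + 5) + 9)*6 = (((-5 + 2) + 5) + 9)*6 = ((-3 + 5) + 9)*6 = (2 + 9)*6 = 11*6 = 66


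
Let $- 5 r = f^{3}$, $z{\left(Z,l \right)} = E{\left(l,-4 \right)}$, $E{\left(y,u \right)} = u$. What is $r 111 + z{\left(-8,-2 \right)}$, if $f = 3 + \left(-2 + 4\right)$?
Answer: $-2779$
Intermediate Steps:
$z{\left(Z,l \right)} = -4$
$f = 5$ ($f = 3 + 2 = 5$)
$r = -25$ ($r = - \frac{5^{3}}{5} = \left(- \frac{1}{5}\right) 125 = -25$)
$r 111 + z{\left(-8,-2 \right)} = \left(-25\right) 111 - 4 = -2775 - 4 = -2779$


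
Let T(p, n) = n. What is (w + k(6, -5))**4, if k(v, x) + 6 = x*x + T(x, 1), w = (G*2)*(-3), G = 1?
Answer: 38416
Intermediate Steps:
w = -6 (w = (1*2)*(-3) = 2*(-3) = -6)
k(v, x) = -5 + x**2 (k(v, x) = -6 + (x*x + 1) = -6 + (x**2 + 1) = -6 + (1 + x**2) = -5 + x**2)
(w + k(6, -5))**4 = (-6 + (-5 + (-5)**2))**4 = (-6 + (-5 + 25))**4 = (-6 + 20)**4 = 14**4 = 38416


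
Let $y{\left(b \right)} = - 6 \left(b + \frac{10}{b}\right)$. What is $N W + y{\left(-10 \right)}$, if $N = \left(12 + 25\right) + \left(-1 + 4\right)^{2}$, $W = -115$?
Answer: $-5224$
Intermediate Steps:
$y{\left(b \right)} = - \frac{60}{b} - 6 b$
$N = 46$ ($N = 37 + 3^{2} = 37 + 9 = 46$)
$N W + y{\left(-10 \right)} = 46 \left(-115\right) - \left(-60 + \frac{60}{-10}\right) = -5290 + \left(\left(-60\right) \left(- \frac{1}{10}\right) + 60\right) = -5290 + \left(6 + 60\right) = -5290 + 66 = -5224$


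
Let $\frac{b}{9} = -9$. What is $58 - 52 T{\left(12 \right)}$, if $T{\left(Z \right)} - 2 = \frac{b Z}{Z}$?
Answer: $4166$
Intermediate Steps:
$b = -81$ ($b = 9 \left(-9\right) = -81$)
$T{\left(Z \right)} = -79$ ($T{\left(Z \right)} = 2 + \frac{\left(-81\right) Z}{Z} = 2 - 81 = -79$)
$58 - 52 T{\left(12 \right)} = 58 - -4108 = 58 + 4108 = 4166$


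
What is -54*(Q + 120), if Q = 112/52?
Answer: -85752/13 ≈ -6596.3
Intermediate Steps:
Q = 28/13 (Q = 112*(1/52) = 28/13 ≈ 2.1538)
-54*(Q + 120) = -54*(28/13 + 120) = -54*1588/13 = -85752/13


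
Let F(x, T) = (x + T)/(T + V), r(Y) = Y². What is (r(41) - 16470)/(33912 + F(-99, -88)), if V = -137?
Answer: -3327525/7630387 ≈ -0.43609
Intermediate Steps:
F(x, T) = (T + x)/(-137 + T) (F(x, T) = (x + T)/(T - 137) = (T + x)/(-137 + T))
(r(41) - 16470)/(33912 + F(-99, -88)) = (41² - 16470)/(33912 + (-88 - 99)/(-137 - 88)) = (1681 - 16470)/(33912 - 187/(-225)) = -14789/(33912 - 1/225*(-187)) = -14789/(33912 + 187/225) = -14789/7630387/225 = -14789*225/7630387 = -3327525/7630387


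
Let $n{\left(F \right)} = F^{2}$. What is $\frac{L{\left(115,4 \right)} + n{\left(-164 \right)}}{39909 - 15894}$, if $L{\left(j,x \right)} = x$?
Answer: $\frac{5380}{4803} \approx 1.1201$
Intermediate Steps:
$\frac{L{\left(115,4 \right)} + n{\left(-164 \right)}}{39909 - 15894} = \frac{4 + \left(-164\right)^{2}}{39909 - 15894} = \frac{4 + 26896}{24015} = 26900 \cdot \frac{1}{24015} = \frac{5380}{4803}$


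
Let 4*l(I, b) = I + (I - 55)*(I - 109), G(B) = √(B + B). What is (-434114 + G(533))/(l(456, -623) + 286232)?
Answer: -1736456/1284531 + 4*√1066/1284531 ≈ -1.3517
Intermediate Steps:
G(B) = √2*√B (G(B) = √(2*B) = √2*√B)
l(I, b) = I/4 + (-109 + I)*(-55 + I)/4 (l(I, b) = (I + (I - 55)*(I - 109))/4 = (I + (-55 + I)*(-109 + I))/4 = (I + (-109 + I)*(-55 + I))/4 = I/4 + (-109 + I)*(-55 + I)/4)
(-434114 + G(533))/(l(456, -623) + 286232) = (-434114 + √2*√533)/((5995/4 - 163/4*456 + (¼)*456²) + 286232) = (-434114 + √1066)/((5995/4 - 18582 + (¼)*207936) + 286232) = (-434114 + √1066)/((5995/4 - 18582 + 51984) + 286232) = (-434114 + √1066)/(139603/4 + 286232) = (-434114 + √1066)/(1284531/4) = (-434114 + √1066)*(4/1284531) = -1736456/1284531 + 4*√1066/1284531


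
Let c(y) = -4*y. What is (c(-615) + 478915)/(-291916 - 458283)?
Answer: -481375/750199 ≈ -0.64166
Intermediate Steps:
(c(-615) + 478915)/(-291916 - 458283) = (-4*(-615) + 478915)/(-291916 - 458283) = (2460 + 478915)/(-750199) = 481375*(-1/750199) = -481375/750199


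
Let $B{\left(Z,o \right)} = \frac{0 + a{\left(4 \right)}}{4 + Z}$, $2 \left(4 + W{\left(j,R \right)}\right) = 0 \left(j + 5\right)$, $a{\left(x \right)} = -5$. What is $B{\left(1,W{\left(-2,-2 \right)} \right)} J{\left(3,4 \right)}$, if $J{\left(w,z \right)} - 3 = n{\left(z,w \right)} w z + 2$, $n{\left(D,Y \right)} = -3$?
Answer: $31$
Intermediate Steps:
$W{\left(j,R \right)} = -4$ ($W{\left(j,R \right)} = -4 + \frac{0 \left(j + 5\right)}{2} = -4 + \frac{0 \left(5 + j\right)}{2} = -4 + \frac{1}{2} \cdot 0 = -4 + 0 = -4$)
$B{\left(Z,o \right)} = - \frac{5}{4 + Z}$ ($B{\left(Z,o \right)} = \frac{0 - 5}{4 + Z} = - \frac{5}{4 + Z}$)
$J{\left(w,z \right)} = 5 - 3 w z$ ($J{\left(w,z \right)} = 3 + \left(- 3 w z + 2\right) = 3 - \left(-2 + 3 w z\right) = 5 - 3 w z$)
$B{\left(1,W{\left(-2,-2 \right)} \right)} J{\left(3,4 \right)} = - \frac{5}{4 + 1} \left(5 - 9 \cdot 4\right) = - \frac{5}{5} \left(5 - 36\right) = \left(-5\right) \frac{1}{5} \left(-31\right) = \left(-1\right) \left(-31\right) = 31$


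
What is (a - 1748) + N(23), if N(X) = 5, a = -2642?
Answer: -4385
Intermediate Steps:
(a - 1748) + N(23) = (-2642 - 1748) + 5 = -4390 + 5 = -4385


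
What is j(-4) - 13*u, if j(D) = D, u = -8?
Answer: 100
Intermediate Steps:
j(-4) - 13*u = -4 - 13*(-8) = -4 + 104 = 100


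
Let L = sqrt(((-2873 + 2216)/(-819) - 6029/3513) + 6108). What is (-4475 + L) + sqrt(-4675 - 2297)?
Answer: -4475 + sqrt(624127214571042)/319683 + 2*I*sqrt(1743) ≈ -4396.9 + 83.499*I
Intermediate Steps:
L = sqrt(624127214571042)/319683 (L = sqrt((-657*(-1/819) - 6029*1/3513) + 6108) = sqrt((73/91 - 6029/3513) + 6108) = sqrt(-292190/319683 + 6108) = sqrt(1952331574/319683) = sqrt(624127214571042)/319683 ≈ 78.148)
(-4475 + L) + sqrt(-4675 - 2297) = (-4475 + sqrt(624127214571042)/319683) + sqrt(-4675 - 2297) = (-4475 + sqrt(624127214571042)/319683) + sqrt(-6972) = (-4475 + sqrt(624127214571042)/319683) + 2*I*sqrt(1743) = -4475 + sqrt(624127214571042)/319683 + 2*I*sqrt(1743)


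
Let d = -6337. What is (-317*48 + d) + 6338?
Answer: -15215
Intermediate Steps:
(-317*48 + d) + 6338 = (-317*48 - 6337) + 6338 = (-15216 - 6337) + 6338 = -21553 + 6338 = -15215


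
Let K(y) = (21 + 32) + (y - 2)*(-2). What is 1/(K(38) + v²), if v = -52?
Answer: 1/2685 ≈ 0.00037244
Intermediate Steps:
K(y) = 57 - 2*y (K(y) = 53 + (-2 + y)*(-2) = 53 + (4 - 2*y) = 57 - 2*y)
1/(K(38) + v²) = 1/((57 - 2*38) + (-52)²) = 1/((57 - 76) + 2704) = 1/(-19 + 2704) = 1/2685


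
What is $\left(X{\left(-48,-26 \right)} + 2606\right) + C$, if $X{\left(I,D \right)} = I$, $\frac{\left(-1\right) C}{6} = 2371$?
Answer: $-11668$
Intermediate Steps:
$C = -14226$ ($C = \left(-6\right) 2371 = -14226$)
$\left(X{\left(-48,-26 \right)} + 2606\right) + C = \left(-48 + 2606\right) - 14226 = 2558 - 14226 = -11668$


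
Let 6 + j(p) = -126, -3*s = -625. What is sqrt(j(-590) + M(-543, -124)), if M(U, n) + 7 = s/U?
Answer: 4*I*sqrt(2568571)/543 ≈ 11.806*I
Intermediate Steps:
s = 625/3 (s = -1/3*(-625) = 625/3 ≈ 208.33)
j(p) = -132 (j(p) = -6 - 126 = -132)
M(U, n) = -7 + 625/(3*U)
sqrt(j(-590) + M(-543, -124)) = sqrt(-132 + (-7 + (625/3)/(-543))) = sqrt(-132 + (-7 + (625/3)*(-1/543))) = sqrt(-132 + (-7 - 625/1629)) = sqrt(-132 - 12028/1629) = sqrt(-227056/1629) = 4*I*sqrt(2568571)/543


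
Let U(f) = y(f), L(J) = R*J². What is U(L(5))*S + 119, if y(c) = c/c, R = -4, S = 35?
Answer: 154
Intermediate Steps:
y(c) = 1
L(J) = -4*J²
U(f) = 1
U(L(5))*S + 119 = 1*35 + 119 = 35 + 119 = 154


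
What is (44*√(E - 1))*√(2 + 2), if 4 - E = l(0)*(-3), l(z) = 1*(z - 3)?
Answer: 88*I*√6 ≈ 215.56*I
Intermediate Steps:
l(z) = -3 + z (l(z) = 1*(-3 + z) = -3 + z)
E = -5 (E = 4 - (-3 + 0)*(-3) = 4 - (-3)*(-3) = 4 - 1*9 = 4 - 9 = -5)
(44*√(E - 1))*√(2 + 2) = (44*√(-5 - 1))*√(2 + 2) = (44*√(-6))*√4 = (44*(I*√6))*2 = (44*I*√6)*2 = 88*I*√6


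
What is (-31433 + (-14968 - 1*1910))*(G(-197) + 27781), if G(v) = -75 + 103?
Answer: -1343480599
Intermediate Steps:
G(v) = 28
(-31433 + (-14968 - 1*1910))*(G(-197) + 27781) = (-31433 + (-14968 - 1*1910))*(28 + 27781) = (-31433 + (-14968 - 1910))*27809 = (-31433 - 16878)*27809 = -48311*27809 = -1343480599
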